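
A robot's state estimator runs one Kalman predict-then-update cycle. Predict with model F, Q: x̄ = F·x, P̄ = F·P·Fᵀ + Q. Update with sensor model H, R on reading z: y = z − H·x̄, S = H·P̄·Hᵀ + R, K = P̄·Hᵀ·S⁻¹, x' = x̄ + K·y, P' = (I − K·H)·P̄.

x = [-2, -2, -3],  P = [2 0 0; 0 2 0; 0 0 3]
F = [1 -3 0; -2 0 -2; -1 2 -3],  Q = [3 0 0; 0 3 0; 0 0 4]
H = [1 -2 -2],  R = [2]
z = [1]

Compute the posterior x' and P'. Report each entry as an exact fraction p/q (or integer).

x̄ = F·x = [4, 10, 7]
P̄ = F·P·Fᵀ + Q = [23 -4 -14; -4 23 22; -14 22 41]
y = z − H·x̄ = [31]
S = H·P̄·Hᵀ + R = [529]
K = P̄·Hᵀ·S⁻¹ = [59/529; -94/529; -140/529]
x' = x̄ + K·y = [3945/529, 2376/529, -637/529]
P' = (I − K·H)·P̄ = [8686/529 3430/529 854/529; 3430/529 3331/529 -1522/529; 854/529 -1522/529 2089/529]

x' = [3945/529, 2376/529, -637/529]
P' = [8686/529 3430/529 854/529; 3430/529 3331/529 -1522/529; 854/529 -1522/529 2089/529]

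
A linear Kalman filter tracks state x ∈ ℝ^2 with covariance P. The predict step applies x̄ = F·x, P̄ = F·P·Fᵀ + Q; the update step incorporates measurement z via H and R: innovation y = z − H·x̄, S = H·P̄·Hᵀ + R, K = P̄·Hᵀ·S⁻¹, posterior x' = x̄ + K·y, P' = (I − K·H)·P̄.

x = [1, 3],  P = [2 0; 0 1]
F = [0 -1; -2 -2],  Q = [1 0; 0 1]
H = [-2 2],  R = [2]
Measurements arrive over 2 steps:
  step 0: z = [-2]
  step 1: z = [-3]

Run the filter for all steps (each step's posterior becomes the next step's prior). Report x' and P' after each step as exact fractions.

step 0: x' = [-3, -96/23], P' = [2 2; 2 57/23]
step 1: x' = [1086/965, -93/965], P' = [1976/965 2102/965; 2102/965 2699/965]

step 0: x̄ = F·x = [-3, -8]
step 0: P̄ = F·P·Fᵀ + Q = [2 2; 2 13]
step 0: y = z − H·x̄ = [8]
step 0: S = H·P̄·Hᵀ + R = [46]
step 0: K = P̄·Hᵀ·S⁻¹ = [0; 11/23]
step 0: x' = x̄ + K·y = [-3, -96/23]
step 0: P' = (I − K·H)·P̄ = [2 2; 2 57/23]
step 1: x̄ = F·x = [96/23, 330/23]
step 1: P̄ = F·P·Fᵀ + Q = [80/23 206/23; 206/23 803/23]
step 1: y = z − H·x̄ = [-537/23]
step 1: S = H·P̄·Hᵀ + R = [1930/23]
step 1: K = P̄·Hᵀ·S⁻¹ = [126/965; 597/965]
step 1: x' = x̄ + K·y = [1086/965, -93/965]
step 1: P' = (I − K·H)·P̄ = [1976/965 2102/965; 2102/965 2699/965]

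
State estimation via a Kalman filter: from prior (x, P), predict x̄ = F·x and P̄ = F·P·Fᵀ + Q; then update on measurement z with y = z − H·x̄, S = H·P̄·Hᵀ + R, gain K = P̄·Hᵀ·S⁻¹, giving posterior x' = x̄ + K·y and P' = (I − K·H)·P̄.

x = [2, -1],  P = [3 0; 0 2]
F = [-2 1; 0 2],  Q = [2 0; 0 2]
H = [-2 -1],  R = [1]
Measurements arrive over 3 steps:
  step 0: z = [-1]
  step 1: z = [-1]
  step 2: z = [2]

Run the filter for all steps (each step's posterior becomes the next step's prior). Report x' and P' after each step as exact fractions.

step 0: x' = [1/7, 4/7], P' = [160/91 -284/91; -284/91 586/91]
step 1: x' = [202/4405, 4014/4405], P' = [14624/22025 -21852/22025; -21852/22025 50846/22025]
step 2: x' = [-2032962/1989059, 208096/1989059], P' = [1322448/1989059 -1974196/1989059; -1974196/1989059 4574026/1989059]

step 0: x̄ = F·x = [-5, -2]
step 0: P̄ = F·P·Fᵀ + Q = [16 4; 4 10]
step 0: y = z − H·x̄ = [-13]
step 0: S = H·P̄·Hᵀ + R = [91]
step 0: K = P̄·Hᵀ·S⁻¹ = [-36/91; -18/91]
step 0: x' = x̄ + K·y = [1/7, 4/7]
step 0: P' = (I − K·H)·P̄ = [160/91 -284/91; -284/91 586/91]
step 1: x̄ = F·x = [2/7, 8/7]
step 1: P̄ = F·P·Fᵀ + Q = [2544/91 2308/91; 2308/91 2526/91]
step 1: y = z − H·x̄ = [5/7]
step 1: S = H·P̄·Hᵀ + R = [22025/91]
step 1: K = P̄·Hᵀ·S⁻¹ = [-7396/22025; -7142/22025]
step 1: x' = x̄ + K·y = [202/4405, 4014/4405]
step 1: P' = (I − K·H)·P̄ = [14624/22025 -21852/22025; -21852/22025 50846/22025]
step 2: x̄ = F·x = [722/881, 8028/4405]
step 2: P̄ = F·P·Fᵀ + Q = [9632/881 7564/881; 7564/881 247434/22025]
step 2: y = z − H·x̄ = [24058/4405]
step 2: S = H·P̄·Hᵀ + R = [1989059/22025]
step 2: K = P̄·Hᵀ·S⁻¹ = [-670700/1989059; -625634/1989059]
step 2: x' = x̄ + K·y = [-2032962/1989059, 208096/1989059]
step 2: P' = (I − K·H)·P̄ = [1322448/1989059 -1974196/1989059; -1974196/1989059 4574026/1989059]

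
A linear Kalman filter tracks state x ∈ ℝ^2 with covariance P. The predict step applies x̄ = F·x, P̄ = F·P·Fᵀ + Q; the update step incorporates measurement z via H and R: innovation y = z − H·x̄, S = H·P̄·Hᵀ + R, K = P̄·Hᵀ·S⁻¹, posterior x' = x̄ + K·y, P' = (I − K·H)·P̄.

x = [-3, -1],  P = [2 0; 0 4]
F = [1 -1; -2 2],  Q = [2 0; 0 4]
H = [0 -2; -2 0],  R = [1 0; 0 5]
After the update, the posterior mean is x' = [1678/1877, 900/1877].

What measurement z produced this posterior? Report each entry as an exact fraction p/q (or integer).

x̄ = F·x = [-2, 4]
P̄ = F·P·Fᵀ + Q = [8 -12; -12 28]
S = H·P̄·Hᵀ + R = [113 -48; -48 37]
K = P̄·Hᵀ·S⁻¹ = [120/1877 -656/1877; -920/1877 24/1877]
x' − x̄ = [5432/1877, -6608/1877] = K·y
y = (KᵀK)⁻¹·Kᵀ·(x' − x̄) = [7, -7]
z = y + H·x̄ = [7, -7] + [-8, 4] = [-1, -3]

z = [-1, -3]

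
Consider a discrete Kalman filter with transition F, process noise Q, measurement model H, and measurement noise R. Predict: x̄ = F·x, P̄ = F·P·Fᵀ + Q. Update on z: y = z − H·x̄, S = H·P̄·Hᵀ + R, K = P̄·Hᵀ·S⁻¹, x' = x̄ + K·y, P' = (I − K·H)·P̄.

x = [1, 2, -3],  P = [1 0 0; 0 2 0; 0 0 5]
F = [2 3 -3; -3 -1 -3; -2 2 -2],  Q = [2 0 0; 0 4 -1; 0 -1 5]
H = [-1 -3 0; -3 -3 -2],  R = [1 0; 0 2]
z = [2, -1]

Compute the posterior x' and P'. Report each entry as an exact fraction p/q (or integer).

x' = [722561/234239, -405302/234239, -339300/234239]
P' = [1454267/234239 -510611/234239 -1342868/234239; -510611/234239 204545/234239 435362/234239; -1342868/234239 435362/234239 1404252/234239]

x̄ = F·x = [17, 4, 8]
P̄ = F·P·Fᵀ + Q = [69 33 38; 33 60 31; 38 31 37]
y = z − H·x̄ = [31, 78]
S = H·P̄·Hᵀ + R = [808 1405; 1405 2733]
K = P̄·Hᵀ·S⁻¹ = [77566/234239 -72616/234239; -103024/234239 23737/234239; 36782/234239 -42993/234239]
x' = x̄ + K·y = [722561/234239, -405302/234239, -339300/234239]
P' = (I − K·H)·P̄ = [1454267/234239 -510611/234239 -1342868/234239; -510611/234239 204545/234239 435362/234239; -1342868/234239 435362/234239 1404252/234239]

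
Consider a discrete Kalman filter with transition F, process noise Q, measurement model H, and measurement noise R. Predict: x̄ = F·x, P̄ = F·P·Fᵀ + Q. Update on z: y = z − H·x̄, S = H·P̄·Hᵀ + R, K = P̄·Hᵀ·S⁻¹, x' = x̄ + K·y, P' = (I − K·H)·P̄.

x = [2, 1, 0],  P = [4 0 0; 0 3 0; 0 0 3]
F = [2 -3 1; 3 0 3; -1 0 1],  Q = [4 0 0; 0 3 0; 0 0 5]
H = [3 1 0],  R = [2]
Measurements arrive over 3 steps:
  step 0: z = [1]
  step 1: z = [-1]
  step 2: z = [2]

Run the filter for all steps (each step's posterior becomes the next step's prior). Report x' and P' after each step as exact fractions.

step 0: x̄ = F·x = [1, 6, -2]
step 0: P̄ = F·P·Fᵀ + Q = [50 33 -5; 33 66 -3; -5 -3 12]
step 0: y = z − H·x̄ = [-8]
step 0: S = H·P̄·Hᵀ + R = [716]
step 0: K = P̄·Hᵀ·S⁻¹ = [183/716; 165/716; -9/358]
step 0: x' = x̄ + K·y = [-187/179, 744/179, -322/179]
step 0: P' = (I − K·H)·P̄ = [2311/716 -6567/716 -143/358; -6567/716 20031/716 411/358; -143/358 411/358 2067/179]
step 1: x̄ = F·x = [-2928/179, -1527/179, -135/179]
step 1: P̄ = F·P·Fᵀ + Q = [273383/716 87801/716 -18807/716; 87801/716 92211/716 17871/716; -18807/716 17871/716 14731/716]
step 1: y = z − H·x̄ = [10132/179]
step 1: S = H·P̄·Hᵀ + R = [770224/179]
step 1: K = P̄·Hᵀ·S⁻¹ = [453975/1540448; 25401/220064; -19275/1540448]
step 1: x' = x̄ + K·y = [124641/385112, -109881/55016, -563205/385112]
step 1: P' = (I − K·H)·P̄ = [24987973/3080896 -10449717/440128 -32040417/3080896; -10449717/440128 31450755/440128 13720593/440128; -32040417/3080896 13720593/440128 61310861/3080896]
step 2: x̄ = F·x = [996789/192556, -2043/598, -343923/192556]
step 2: P̄ = F·P·Fᵀ + Q = [582083389/770224 -124665/2392 -132070503/770224; -124665/2392 3531/52 84603/2392; -132070503/770224 84603/2392 41446037/770224]
step 2: y = z − H·x̄ = [-1947409/192556]
step 2: S = H·P̄·Hᵀ + R = [5051739341/770224]
step 2: K = P̄·Hᵀ·S⁻¹ = [1706108037/5051739341; -68125218/5051739341; -368969343/5051739341]
step 2: x' = x̄ + K·y = [8896259061/5051739341, -16569719229/5051739341, -5291318526/5051739341]
step 2: P' = (I − K·H)·P̄ = [38597761220/5051739341 -112381067586/5051739341 -48926278968/5051739341; -112381067586/5051739341 337006952322/5051739341 146040898218/5051739341; -48926278968/5051739341 146040898218/5051739341 95084286607/5051739341]

step 0: x' = [-187/179, 744/179, -322/179], P' = [2311/716 -6567/716 -143/358; -6567/716 20031/716 411/358; -143/358 411/358 2067/179]
step 1: x' = [124641/385112, -109881/55016, -563205/385112], P' = [24987973/3080896 -10449717/440128 -32040417/3080896; -10449717/440128 31450755/440128 13720593/440128; -32040417/3080896 13720593/440128 61310861/3080896]
step 2: x' = [8896259061/5051739341, -16569719229/5051739341, -5291318526/5051739341], P' = [38597761220/5051739341 -112381067586/5051739341 -48926278968/5051739341; -112381067586/5051739341 337006952322/5051739341 146040898218/5051739341; -48926278968/5051739341 146040898218/5051739341 95084286607/5051739341]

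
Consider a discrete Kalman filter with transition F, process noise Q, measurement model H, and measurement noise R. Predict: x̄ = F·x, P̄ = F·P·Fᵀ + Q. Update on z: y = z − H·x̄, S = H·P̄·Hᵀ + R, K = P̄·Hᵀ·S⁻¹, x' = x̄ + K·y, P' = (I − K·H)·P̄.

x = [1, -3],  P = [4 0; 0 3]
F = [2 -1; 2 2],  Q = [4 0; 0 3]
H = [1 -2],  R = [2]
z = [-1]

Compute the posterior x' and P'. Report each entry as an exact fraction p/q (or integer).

x̄ = F·x = [5, -4]
P̄ = F·P·Fᵀ + Q = [23 10; 10 31]
y = z − H·x̄ = [-14]
S = H·P̄·Hᵀ + R = [109]
K = P̄·Hᵀ·S⁻¹ = [3/109; -52/109]
x' = x̄ + K·y = [503/109, 292/109]
P' = (I − K·H)·P̄ = [2498/109 1246/109; 1246/109 675/109]

x' = [503/109, 292/109]
P' = [2498/109 1246/109; 1246/109 675/109]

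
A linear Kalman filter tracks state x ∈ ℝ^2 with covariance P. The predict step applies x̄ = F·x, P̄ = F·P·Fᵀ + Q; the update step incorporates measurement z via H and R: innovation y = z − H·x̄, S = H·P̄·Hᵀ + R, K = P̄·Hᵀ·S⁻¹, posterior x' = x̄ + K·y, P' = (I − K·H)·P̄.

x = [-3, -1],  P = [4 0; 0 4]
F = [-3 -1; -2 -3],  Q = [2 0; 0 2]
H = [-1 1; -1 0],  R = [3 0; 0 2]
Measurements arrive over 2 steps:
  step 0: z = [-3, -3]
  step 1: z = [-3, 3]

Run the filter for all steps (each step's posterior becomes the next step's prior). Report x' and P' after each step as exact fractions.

step 0: x' = [643/192, 11/16], P' = [61/32 15/8; 15/8 9/2]
step 1: x' = [-42512/11571, -61904/11571], P' = [36086/19285 38132/19285; 38132/19285 87404/19285]

step 0: x̄ = F·x = [10, 9]
step 0: P̄ = F·P·Fᵀ + Q = [42 36; 36 54]
step 0: y = z − H·x̄ = [-2, 7]
step 0: S = H·P̄·Hᵀ + R = [27 6; 6 44]
step 0: K = P̄·Hᵀ·S⁻¹ = [-1/96 -61/64; 7/8 -15/16]
step 0: x' = x̄ + K·y = [643/192, 11/16]
step 0: P' = (I − K·H)·P̄ = [61/32 15/8; 15/8 9/2]
step 1: x̄ = F·x = [-687/64, -841/96]
step 1: P̄ = F·P·Fᵀ + Q = [1117/32 729/16; 729/16 581/8]
step 1: y = z − H·x̄ = [-955/192, -495/64]
step 1: S = H·P̄·Hᵀ + R = [621/32 -341/32; -341/32 1181/32]
step 1: K = P̄·Hᵀ·S⁻¹ = [682/19285 -18043/19285; 16424/19285 -19066/19285]
step 1: x' = x̄ + K·y = [-42512/11571, -61904/11571]
step 1: P' = (I − K·H)·P̄ = [36086/19285 38132/19285; 38132/19285 87404/19285]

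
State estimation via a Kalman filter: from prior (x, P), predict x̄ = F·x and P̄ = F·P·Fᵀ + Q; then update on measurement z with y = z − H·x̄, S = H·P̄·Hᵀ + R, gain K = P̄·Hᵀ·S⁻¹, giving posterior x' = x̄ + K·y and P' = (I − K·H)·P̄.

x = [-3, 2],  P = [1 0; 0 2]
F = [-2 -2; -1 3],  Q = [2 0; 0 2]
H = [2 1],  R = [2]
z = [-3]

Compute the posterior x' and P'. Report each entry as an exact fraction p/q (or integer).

x̄ = F·x = [2, 9]
P̄ = F·P·Fᵀ + Q = [14 -10; -10 21]
y = z − H·x̄ = [-16]
S = H·P̄·Hᵀ + R = [39]
K = P̄·Hᵀ·S⁻¹ = [6/13; 1/39]
x' = x̄ + K·y = [-70/13, 335/39]
P' = (I − K·H)·P̄ = [74/13 -136/13; -136/13 818/39]

x' = [-70/13, 335/39]
P' = [74/13 -136/13; -136/13 818/39]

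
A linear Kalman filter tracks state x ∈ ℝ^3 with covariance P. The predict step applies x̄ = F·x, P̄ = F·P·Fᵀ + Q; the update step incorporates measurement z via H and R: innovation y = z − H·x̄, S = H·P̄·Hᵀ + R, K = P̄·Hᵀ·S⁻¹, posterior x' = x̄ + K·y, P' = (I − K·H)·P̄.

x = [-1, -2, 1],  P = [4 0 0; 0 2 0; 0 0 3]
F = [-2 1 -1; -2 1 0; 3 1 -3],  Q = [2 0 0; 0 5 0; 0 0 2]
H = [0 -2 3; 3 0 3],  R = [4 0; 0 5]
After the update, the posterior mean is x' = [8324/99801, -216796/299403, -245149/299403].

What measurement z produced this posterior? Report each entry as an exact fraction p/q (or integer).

x̄ = F·x = [-1, 0, -8]
P̄ = F·P·Fᵀ + Q = [23 18 -13; 18 23 -22; -13 -22 67]
S = H·P̄·Hᵀ + R = [963 510; 510 581]
K = P̄·Hᵀ·S⁻¹ = [-19625/99801 7460/33267; -58952/299403 15188/99801; 59725/299403 10352/99801]
x' − x̄ = [108125/99801, -216796/299403, 2150075/299403] = K·y
y = (KᵀK)⁻¹·Kᵀ·(x' − x̄) = [23, 25]
z = y + H·x̄ = [23, 25] + [-24, -27] = [-1, -2]

z = [-1, -2]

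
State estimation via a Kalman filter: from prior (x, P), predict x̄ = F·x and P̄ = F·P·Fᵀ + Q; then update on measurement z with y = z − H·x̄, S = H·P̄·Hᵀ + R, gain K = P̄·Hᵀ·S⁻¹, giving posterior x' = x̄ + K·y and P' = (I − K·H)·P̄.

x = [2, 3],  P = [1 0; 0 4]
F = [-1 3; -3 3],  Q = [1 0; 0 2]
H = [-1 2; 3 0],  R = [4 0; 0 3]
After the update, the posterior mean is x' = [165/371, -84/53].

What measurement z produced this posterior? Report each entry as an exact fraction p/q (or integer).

x̄ = F·x = [7, 3]
P̄ = F·P·Fᵀ + Q = [38 39; 39 47]
S = H·P̄·Hᵀ + R = [74 120; 120 345]
K = P̄·Hᵀ·S⁻¹ = [4/371 606/1855; 47/106 49/265]
x' − x̄ = [-2432/371, -243/53] = K·y
y = (KᵀK)⁻¹·Kᵀ·(x' − x̄) = [-2, -20]
z = y + H·x̄ = [-2, -20] + [-1, 21] = [-3, 1]

z = [-3, 1]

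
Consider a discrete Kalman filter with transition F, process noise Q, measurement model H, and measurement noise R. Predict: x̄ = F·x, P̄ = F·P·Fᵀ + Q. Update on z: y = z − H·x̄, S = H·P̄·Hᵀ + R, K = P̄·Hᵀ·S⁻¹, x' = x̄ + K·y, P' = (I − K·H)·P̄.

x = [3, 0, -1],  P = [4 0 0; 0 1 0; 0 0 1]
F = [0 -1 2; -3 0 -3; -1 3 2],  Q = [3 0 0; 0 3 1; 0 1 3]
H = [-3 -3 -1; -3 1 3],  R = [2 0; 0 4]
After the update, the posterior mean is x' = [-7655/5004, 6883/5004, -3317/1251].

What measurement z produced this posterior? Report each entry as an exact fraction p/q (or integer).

z = [3, -2]

x̄ = F·x = [-2, -6, -5]
P̄ = F·P·Fᵀ + Q = [8 -6 1; -6 48 7; 1 7 20]
S = H·P̄·Hᵀ + R = [466 -244; -244 364]
K = P̄·Hᵀ·S⁻¹ = [-1142/13761 -7145/55044; -3398/13761 4045/55044; -50/13761 2386/13761]
x' − x̄ = [2353/5004, 36907/5004, 2938/1251] = K·y
y = (KᵀK)⁻¹·Kᵀ·(x' − x̄) = [-26, 13]
z = y + H·x̄ = [-26, 13] + [29, -15] = [3, -2]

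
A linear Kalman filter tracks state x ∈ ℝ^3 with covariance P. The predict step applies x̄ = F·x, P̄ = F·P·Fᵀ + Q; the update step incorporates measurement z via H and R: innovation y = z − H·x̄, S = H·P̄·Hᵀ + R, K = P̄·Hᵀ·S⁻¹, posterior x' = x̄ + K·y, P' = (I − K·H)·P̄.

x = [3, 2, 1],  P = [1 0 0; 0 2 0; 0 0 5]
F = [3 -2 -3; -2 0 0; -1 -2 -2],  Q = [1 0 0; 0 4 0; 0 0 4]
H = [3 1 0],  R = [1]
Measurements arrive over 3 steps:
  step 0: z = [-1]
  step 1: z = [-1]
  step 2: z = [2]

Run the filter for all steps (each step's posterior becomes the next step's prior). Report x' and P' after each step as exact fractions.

step 0: x̄ = F·x = [2, -6, -9]
step 0: P̄ = F·P·Fᵀ + Q = [63 -6 35; -6 8 2; 35 2 33]
step 0: y = z − H·x̄ = [-1]
step 0: S = H·P̄·Hᵀ + R = [540]
step 0: K = P̄·Hᵀ·S⁻¹ = [61/180; -1/54; 107/540]
step 0: x' = x̄ + K·y = [299/180, -323/54, -4967/540]
step 0: P' = (I − K·H)·P̄ = [59/60 -47/18 -227/180; -47/18 211/27 215/54; -227/180 215/54 6371/540]
step 1: x̄ = F·x = [6013/135, -299/90, 15497/540]
step 1: P̄ = F·P·Fᵀ + Q = [33629/135 -1076/45 20674/135; -1076/45 119/15 -1217/90; 20674/135 -1217/90 53891/540]
step 1: y = z − H·x̄ = [-1313/10]
step 1: S = H·P̄·Hᵀ + R = [10537/5]
step 1: K = P̄·Hᵀ·S⁻¹ = [3617/10537; -319/10537; 4459/21074]
step 1: x' = x̄ + K·y = [-301661/568998, 61906/94833, 260794/284499]
step 1: P' = (I − K·H)·P̄ = [223234/284499 -190681/94833 44479/568998; -190681/94833 189724/31611 -2174/94833; 44479/568998 -2174/94833 1550854/284499]
step 2: x̄ = F·x = [-1070873/189666, 301661/284499, -1484387/568998]
step 2: P̄ = F·P·Fᵀ + Q = [3274144/31611 -1164713/94833 11747813/189666; -1164713/94833 2030932/284499 -1752746/284499; 11747813/189666 -1752746/284499 12143320/284499]
step 2: y = z − H·x̄ = [10172531/568998]
step 2: S = H·P̄·Hᵀ + R = [246556261/284499]
step 2: K = P̄·Hᵀ·S⁻¹ = [84907749/246556261; -1207355/35222323; 102224825/493112522]
step 2: x' = x̄ + K·y = [125897420/246556261, 31523999/70444646, 1082307439/986225044]
step 2: P' = (I − K·H)·P̄ = [196909245/246556261 -72259998/35222323 17242173/246556261; -72259998/35222323 215572639/35222323 -175459/70444646; 17242173/246556261 -175459/70444646 5364277045/986225044]

step 0: x' = [299/180, -323/54, -4967/540], P' = [59/60 -47/18 -227/180; -47/18 211/27 215/54; -227/180 215/54 6371/540]
step 1: x' = [-301661/568998, 61906/94833, 260794/284499], P' = [223234/284499 -190681/94833 44479/568998; -190681/94833 189724/31611 -2174/94833; 44479/568998 -2174/94833 1550854/284499]
step 2: x' = [125897420/246556261, 31523999/70444646, 1082307439/986225044], P' = [196909245/246556261 -72259998/35222323 17242173/246556261; -72259998/35222323 215572639/35222323 -175459/70444646; 17242173/246556261 -175459/70444646 5364277045/986225044]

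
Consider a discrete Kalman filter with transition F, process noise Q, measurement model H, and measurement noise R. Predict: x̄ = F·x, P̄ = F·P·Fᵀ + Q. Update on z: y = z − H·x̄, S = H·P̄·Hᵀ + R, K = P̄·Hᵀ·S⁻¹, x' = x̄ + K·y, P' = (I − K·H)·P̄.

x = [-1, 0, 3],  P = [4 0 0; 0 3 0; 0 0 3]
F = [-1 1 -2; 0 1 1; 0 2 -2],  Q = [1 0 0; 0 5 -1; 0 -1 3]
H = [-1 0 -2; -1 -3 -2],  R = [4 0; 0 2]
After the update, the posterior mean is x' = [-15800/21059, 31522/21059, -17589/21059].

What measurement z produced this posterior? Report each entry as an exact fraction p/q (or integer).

z = [2, -2]

x̄ = F·x = [-5, 3, -6]
P̄ = F·P·Fᵀ + Q = [20 -3 18; -3 11 -1; 18 -1 27]
S = H·P̄·Hᵀ + R = [204 185; 185 271]
K = P̄·Hᵀ·S⁻¹ = [-6481/21059 772/21059; 6535/21059 -6637/21059; -6747/21059 -756/21059]
x' − x̄ = [89495/21059, -31655/21059, 108765/21059] = K·y
y = (KᵀK)⁻¹·Kᵀ·(x' − x̄) = [-15, -10]
z = y + H·x̄ = [-15, -10] + [17, 8] = [2, -2]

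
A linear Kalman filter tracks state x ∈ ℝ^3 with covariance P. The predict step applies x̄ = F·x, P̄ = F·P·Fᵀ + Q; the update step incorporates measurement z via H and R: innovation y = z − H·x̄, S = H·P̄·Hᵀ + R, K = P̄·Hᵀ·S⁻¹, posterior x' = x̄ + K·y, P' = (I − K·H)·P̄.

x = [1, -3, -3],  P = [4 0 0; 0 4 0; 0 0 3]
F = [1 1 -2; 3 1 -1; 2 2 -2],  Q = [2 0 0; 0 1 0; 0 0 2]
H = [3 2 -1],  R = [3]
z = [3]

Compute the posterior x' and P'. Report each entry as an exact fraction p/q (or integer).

x' = [402/367, -407/367, -748/367]
P' = [1350/367 -1438/367 928/367; -1438/367 2692/367 722/367; 928/367 722/367 3886/367]

x̄ = F·x = [4, 3, 2]
P̄ = F·P·Fᵀ + Q = [22 22 28; 22 44 38; 28 38 46]
y = z − H·x̄ = [-13]
S = H·P̄·Hᵀ + R = [367]
K = P̄·Hᵀ·S⁻¹ = [82/367; 116/367; 114/367]
x' = x̄ + K·y = [402/367, -407/367, -748/367]
P' = (I − K·H)·P̄ = [1350/367 -1438/367 928/367; -1438/367 2692/367 722/367; 928/367 722/367 3886/367]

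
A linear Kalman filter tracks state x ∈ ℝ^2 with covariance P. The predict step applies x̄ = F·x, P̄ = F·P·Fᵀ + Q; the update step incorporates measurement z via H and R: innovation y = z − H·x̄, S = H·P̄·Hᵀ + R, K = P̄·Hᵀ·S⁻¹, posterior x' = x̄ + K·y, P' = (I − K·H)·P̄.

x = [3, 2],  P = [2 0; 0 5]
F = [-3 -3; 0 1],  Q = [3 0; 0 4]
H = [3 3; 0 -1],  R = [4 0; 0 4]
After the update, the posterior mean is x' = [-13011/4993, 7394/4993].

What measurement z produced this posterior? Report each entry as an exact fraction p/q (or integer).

z = [-3, -2]

x̄ = F·x = [-15, 2]
P̄ = F·P·Fᵀ + Q = [66 -15; -15 9]
S = H·P̄·Hᵀ + R = [409 18; 18 13]
K = P̄·Hᵀ·S⁻¹ = [1719/4993 3381/4993; -72/4993 -3357/4993]
x' − x̄ = [61884/4993, -2592/4993] = K·y
y = (KᵀK)⁻¹·Kᵀ·(x' − x̄) = [36, 0]
z = y + H·x̄ = [36, 0] + [-39, -2] = [-3, -2]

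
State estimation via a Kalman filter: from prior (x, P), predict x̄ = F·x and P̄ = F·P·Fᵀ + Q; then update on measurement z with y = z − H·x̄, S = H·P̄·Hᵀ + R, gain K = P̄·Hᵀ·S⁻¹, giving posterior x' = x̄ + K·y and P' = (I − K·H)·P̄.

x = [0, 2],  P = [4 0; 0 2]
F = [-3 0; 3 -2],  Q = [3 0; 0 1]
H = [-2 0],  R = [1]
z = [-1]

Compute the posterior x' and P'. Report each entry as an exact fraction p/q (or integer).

x̄ = F·x = [0, -4]
P̄ = F·P·Fᵀ + Q = [39 -36; -36 45]
y = z − H·x̄ = [-1]
S = H·P̄·Hᵀ + R = [157]
K = P̄·Hᵀ·S⁻¹ = [-78/157; 72/157]
x' = x̄ + K·y = [78/157, -700/157]
P' = (I − K·H)·P̄ = [39/157 -36/157; -36/157 1881/157]

x' = [78/157, -700/157]
P' = [39/157 -36/157; -36/157 1881/157]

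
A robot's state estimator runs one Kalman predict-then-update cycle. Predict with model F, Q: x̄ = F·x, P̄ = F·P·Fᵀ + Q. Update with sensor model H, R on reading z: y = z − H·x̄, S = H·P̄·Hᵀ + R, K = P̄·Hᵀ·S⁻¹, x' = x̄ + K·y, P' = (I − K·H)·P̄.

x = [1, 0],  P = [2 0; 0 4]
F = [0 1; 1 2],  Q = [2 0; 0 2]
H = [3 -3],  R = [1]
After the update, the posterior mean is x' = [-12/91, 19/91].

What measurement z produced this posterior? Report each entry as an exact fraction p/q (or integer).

x̄ = F·x = [0, 1]
P̄ = F·P·Fᵀ + Q = [6 8; 8 20]
S = H·P̄·Hᵀ + R = [91]
K = P̄·Hᵀ·S⁻¹ = [-6/91; -36/91]
x' − x̄ = [-12/91, -72/91] = K·y
y = (KᵀK)⁻¹·Kᵀ·(x' − x̄) = [2]
z = y + H·x̄ = [2] + [-3] = [-1]

z = [-1]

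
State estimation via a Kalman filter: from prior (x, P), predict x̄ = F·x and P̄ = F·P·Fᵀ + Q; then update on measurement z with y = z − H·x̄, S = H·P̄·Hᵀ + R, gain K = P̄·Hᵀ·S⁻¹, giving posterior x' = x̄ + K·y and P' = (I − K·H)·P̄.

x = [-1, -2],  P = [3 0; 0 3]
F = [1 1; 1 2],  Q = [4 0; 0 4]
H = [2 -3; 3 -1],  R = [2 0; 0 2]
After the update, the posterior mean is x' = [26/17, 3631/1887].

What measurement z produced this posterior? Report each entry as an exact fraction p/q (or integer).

x̄ = F·x = [-3, -5]
P̄ = F·P·Fᵀ + Q = [10 9; 9 19]
S = H·P̄·Hᵀ + R = [105 18; 18 57]
K = P̄·Hᵀ·S⁻¹ = [-7/51 7/17; -263/629 514/1887]
x' − x̄ = [77/17, 13066/1887] = K·y
y = (KᵀK)⁻¹·Kᵀ·(x' − x̄) = [-12, 7]
z = y + H·x̄ = [-12, 7] + [9, -4] = [-3, 3]

z = [-3, 3]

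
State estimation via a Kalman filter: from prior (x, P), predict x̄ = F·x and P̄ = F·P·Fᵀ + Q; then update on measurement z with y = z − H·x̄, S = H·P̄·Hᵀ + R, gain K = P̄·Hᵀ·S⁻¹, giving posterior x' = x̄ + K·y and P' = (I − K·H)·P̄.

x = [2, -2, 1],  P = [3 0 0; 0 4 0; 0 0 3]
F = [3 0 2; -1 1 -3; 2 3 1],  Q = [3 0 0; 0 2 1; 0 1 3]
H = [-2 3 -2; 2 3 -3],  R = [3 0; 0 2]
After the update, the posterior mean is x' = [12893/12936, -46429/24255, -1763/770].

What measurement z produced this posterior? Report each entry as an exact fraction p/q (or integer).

z = [-3, 3]

x̄ = F·x = [8, -7, -1]
P̄ = F·P·Fᵀ + Q = [42 -27 24; -27 36 -2; 24 -2 54]
S = H·P̄·Hᵀ + R = [1251 558; 558 404]
K = P̄·Hᵀ·S⁻¹ = [-1585/6468 723/4312; 4198/24255 -244/2695; 3/385 -237/770]
x' − x̄ = [-90595/12936, 123356/24255, -993/770] = K·y
y = (KᵀK)⁻¹·Kᵀ·(x' − x̄) = [32, 5]
z = y + H·x̄ = [32, 5] + [-35, -2] = [-3, 3]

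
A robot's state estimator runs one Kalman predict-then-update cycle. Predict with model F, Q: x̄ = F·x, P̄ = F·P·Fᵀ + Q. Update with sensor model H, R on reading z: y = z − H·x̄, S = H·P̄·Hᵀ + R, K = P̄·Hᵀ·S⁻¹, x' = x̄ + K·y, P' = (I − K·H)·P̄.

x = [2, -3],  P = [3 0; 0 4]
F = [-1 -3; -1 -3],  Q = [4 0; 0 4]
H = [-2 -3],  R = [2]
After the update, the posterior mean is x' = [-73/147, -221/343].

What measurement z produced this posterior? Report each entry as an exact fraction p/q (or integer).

z = [3]

x̄ = F·x = [7, 7]
P̄ = F·P·Fᵀ + Q = [43 39; 39 43]
S = H·P̄·Hᵀ + R = [1029]
K = P̄·Hᵀ·S⁻¹ = [-29/147; -69/343]
x' − x̄ = [-1102/147, -2622/343] = K·y
y = (KᵀK)⁻¹·Kᵀ·(x' − x̄) = [38]
z = y + H·x̄ = [38] + [-35] = [3]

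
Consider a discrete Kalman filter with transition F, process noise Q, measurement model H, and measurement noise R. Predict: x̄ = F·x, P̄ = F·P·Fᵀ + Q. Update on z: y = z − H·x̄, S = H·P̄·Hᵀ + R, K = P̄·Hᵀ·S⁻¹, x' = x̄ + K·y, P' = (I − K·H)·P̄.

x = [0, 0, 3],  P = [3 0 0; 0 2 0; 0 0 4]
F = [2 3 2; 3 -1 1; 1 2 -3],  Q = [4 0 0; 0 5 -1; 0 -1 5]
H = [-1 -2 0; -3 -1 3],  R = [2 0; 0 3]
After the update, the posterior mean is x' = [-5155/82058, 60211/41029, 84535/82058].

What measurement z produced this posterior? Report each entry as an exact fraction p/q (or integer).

x̄ = F·x = [6, 3, -9]
P̄ = F·P·Fᵀ + Q = [50 20 -6; 20 38 -8; -6 -8 52]
S = H·P̄·Hᵀ + R = [284 432; 432 1235]
K = P̄·Hᵀ·S⁻¹ = [-14967/82058 -3628/41029; -16464/41029 1706/41029; -25727/82058 10546/41029]
x' − x̄ = [-497503/82058, -62876/41029, 823057/82058] = K·y
y = (KᵀK)⁻¹·Kᵀ·(x' − x̄) = [9, 50]
z = y + H·x̄ = [9, 50] + [-12, -48] = [-3, 2]

z = [-3, 2]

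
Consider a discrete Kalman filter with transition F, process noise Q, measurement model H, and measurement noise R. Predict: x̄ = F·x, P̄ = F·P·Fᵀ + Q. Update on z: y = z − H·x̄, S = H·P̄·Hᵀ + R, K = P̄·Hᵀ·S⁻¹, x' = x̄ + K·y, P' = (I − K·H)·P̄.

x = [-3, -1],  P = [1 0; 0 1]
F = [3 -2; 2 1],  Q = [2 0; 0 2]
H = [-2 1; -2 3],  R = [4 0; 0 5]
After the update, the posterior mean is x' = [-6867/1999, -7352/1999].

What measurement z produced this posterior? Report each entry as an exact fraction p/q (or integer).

x̄ = F·x = [-7, -7]
P̄ = F·P·Fᵀ + Q = [15 4; 4 7]
S = H·P̄·Hᵀ + R = [55 49; 49 80]
K = P̄·Hᵀ·S⁻¹ = [-1198/1999 284/1999; -717/1999 764/1999]
x' − x̄ = [7126/1999, 6641/1999] = K·y
y = (KᵀK)⁻¹·Kᵀ·(x' − x̄) = [-5, 4]
z = y + H·x̄ = [-5, 4] + [7, -7] = [2, -3]

z = [2, -3]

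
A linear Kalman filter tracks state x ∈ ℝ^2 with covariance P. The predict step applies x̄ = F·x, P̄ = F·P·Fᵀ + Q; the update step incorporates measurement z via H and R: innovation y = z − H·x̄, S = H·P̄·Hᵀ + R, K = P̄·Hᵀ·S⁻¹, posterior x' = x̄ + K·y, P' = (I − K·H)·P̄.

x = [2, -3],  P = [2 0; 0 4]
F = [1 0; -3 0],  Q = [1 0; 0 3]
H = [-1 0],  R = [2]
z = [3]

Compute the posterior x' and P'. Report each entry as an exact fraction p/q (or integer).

x' = [-1, 0]
P' = [6/5 -12/5; -12/5 69/5]

x̄ = F·x = [2, -6]
P̄ = F·P·Fᵀ + Q = [3 -6; -6 21]
y = z − H·x̄ = [5]
S = H·P̄·Hᵀ + R = [5]
K = P̄·Hᵀ·S⁻¹ = [-3/5; 6/5]
x' = x̄ + K·y = [-1, 0]
P' = (I − K·H)·P̄ = [6/5 -12/5; -12/5 69/5]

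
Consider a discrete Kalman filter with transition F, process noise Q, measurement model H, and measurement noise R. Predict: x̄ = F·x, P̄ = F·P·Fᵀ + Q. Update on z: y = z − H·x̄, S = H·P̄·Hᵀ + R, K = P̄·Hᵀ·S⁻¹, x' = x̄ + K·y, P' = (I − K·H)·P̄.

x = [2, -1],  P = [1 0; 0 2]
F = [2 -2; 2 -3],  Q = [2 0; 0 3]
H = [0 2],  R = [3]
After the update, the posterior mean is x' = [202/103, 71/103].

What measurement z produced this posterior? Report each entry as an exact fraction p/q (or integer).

x̄ = F·x = [6, 7]
P̄ = F·P·Fᵀ + Q = [14 16; 16 25]
S = H·P̄·Hᵀ + R = [103]
K = P̄·Hᵀ·S⁻¹ = [32/103; 50/103]
x' − x̄ = [-416/103, -650/103] = K·y
y = (KᵀK)⁻¹·Kᵀ·(x' − x̄) = [-13]
z = y + H·x̄ = [-13] + [14] = [1]

z = [1]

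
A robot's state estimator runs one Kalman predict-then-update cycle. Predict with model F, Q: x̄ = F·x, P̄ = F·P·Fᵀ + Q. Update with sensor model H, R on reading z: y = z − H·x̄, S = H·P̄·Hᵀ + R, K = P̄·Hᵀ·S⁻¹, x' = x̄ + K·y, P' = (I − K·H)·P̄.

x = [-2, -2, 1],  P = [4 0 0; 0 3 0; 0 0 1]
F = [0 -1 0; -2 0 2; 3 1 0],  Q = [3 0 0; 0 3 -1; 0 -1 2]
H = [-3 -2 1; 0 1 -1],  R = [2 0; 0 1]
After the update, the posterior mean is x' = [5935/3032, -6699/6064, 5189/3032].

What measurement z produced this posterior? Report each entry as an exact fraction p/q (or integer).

z = [-2, -3]

x̄ = F·x = [2, 6, -8]
P̄ = F·P·Fᵀ + Q = [6 0 -3; 0 23 -25; -3 -25 41]
S = H·P̄·Hᵀ + R = [307 -171; -171 115]
K = P̄·Hᵀ·S⁻¹ = [-951/3032 -1335/3032; 43/6064 2595/6064; 107/3032 -1581/3032]
x' − x̄ = [-129/3032, -43083/6064, 29445/3032] = K·y
y = (KᵀK)⁻¹·Kᵀ·(x' − x̄) = [24, -17]
z = y + H·x̄ = [24, -17] + [-26, 14] = [-2, -3]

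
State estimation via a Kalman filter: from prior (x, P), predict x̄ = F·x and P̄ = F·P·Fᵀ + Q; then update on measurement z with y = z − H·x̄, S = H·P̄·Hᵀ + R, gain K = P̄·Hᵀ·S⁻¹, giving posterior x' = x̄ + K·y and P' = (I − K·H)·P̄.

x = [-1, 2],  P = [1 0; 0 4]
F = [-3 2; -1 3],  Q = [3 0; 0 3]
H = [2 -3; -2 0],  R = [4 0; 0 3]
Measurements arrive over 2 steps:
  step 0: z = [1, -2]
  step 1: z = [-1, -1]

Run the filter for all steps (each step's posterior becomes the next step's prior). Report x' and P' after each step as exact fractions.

step 0: x' = [4279/3745, 1711/3745], P' = [10893/14980 3681/7490; 3681/7490 2857/3745]
step 1: x' = [953750/4568509, 2238011/4568509], P' = [3025002/4568509 1936728/4568509; 1936728/4568509 3154956/4568509]

step 0: x̄ = F·x = [7, 7]
step 0: P̄ = F·P·Fᵀ + Q = [28 27; 27 40]
step 0: y = z − H·x̄ = [8, 12]
step 0: S = H·P̄·Hᵀ + R = [152 50; 50 115]
step 0: K = P̄·Hᵀ·S⁻¹ = [-15/2996 -3631/7490; -489/1498 -1227/3745]
step 0: x' = x̄ + K·y = [4279/3745, 1711/3745]
step 0: P' = (I − K·H)·P̄ = [10893/14980 3681/7490; 3681/7490 2857/3745]
step 1: x̄ = F·x = [-269/107, 122/535]
step 1: P̄ = F·P·Fᵀ + Q = [2867/428 579/428; 579/428 16359/2140]
step 1: y = z − H·x̄ = [2521/535, -645/107]
step 1: S = H·P̄·Hᵀ + R = [178391/2140 -3997/214; -3997/214 3188/107]
step 1: K = P̄·Hᵀ·S⁻¹ = [59955/4568509 -2016668/4568509; -1397853/4568509 -1291152/4568509]
step 1: x' = x̄ + K·y = [953750/4568509, 2238011/4568509]
step 1: P' = (I − K·H)·P̄ = [3025002/4568509 1936728/4568509; 1936728/4568509 3154956/4568509]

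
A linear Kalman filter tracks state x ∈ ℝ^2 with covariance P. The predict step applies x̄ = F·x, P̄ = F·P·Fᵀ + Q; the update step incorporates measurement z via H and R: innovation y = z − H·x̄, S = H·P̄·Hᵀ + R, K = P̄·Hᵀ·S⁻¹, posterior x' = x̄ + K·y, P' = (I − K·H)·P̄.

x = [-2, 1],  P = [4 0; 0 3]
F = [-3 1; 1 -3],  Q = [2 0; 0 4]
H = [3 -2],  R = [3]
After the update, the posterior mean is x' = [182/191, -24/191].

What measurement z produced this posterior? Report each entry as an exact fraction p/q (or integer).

x̄ = F·x = [7, -5]
P̄ = F·P·Fᵀ + Q = [41 -21; -21 35]
S = H·P̄·Hᵀ + R = [764]
K = P̄·Hᵀ·S⁻¹ = [165/764; -133/764]
x' − x̄ = [-1155/191, 931/191] = K·y
y = (KᵀK)⁻¹·Kᵀ·(x' − x̄) = [-28]
z = y + H·x̄ = [-28] + [31] = [3]

z = [3]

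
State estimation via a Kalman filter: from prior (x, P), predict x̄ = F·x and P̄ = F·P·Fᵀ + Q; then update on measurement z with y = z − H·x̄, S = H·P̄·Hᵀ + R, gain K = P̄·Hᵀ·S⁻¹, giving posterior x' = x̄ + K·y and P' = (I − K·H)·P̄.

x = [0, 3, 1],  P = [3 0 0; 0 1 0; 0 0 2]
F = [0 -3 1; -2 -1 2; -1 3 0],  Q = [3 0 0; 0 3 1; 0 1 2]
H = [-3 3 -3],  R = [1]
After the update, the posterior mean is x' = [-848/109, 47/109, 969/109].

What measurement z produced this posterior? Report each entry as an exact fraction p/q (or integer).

z = [-2]

x̄ = F·x = [-8, -1, 9]
P̄ = F·P·Fᵀ + Q = [14 7 -9; 7 24 4; -9 4 14]
S = H·P̄·Hᵀ + R = [109]
K = P̄·Hᵀ·S⁻¹ = [6/109; 39/109; -3/109]
x' − x̄ = [24/109, 156/109, -12/109] = K·y
y = (KᵀK)⁻¹·Kᵀ·(x' − x̄) = [4]
z = y + H·x̄ = [4] + [-6] = [-2]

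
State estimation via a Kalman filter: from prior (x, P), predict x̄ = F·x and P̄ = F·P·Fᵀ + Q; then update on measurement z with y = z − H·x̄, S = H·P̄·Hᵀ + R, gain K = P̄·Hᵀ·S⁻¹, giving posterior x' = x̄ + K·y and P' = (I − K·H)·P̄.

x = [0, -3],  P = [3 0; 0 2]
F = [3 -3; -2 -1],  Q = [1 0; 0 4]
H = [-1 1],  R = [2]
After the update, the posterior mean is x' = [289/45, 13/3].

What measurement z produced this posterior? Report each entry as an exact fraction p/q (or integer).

z = [-2]

x̄ = F·x = [9, 3]
P̄ = F·P·Fᵀ + Q = [46 -12; -12 18]
S = H·P̄·Hᵀ + R = [90]
K = P̄·Hᵀ·S⁻¹ = [-29/45; 1/3]
x' − x̄ = [-116/45, 4/3] = K·y
y = (KᵀK)⁻¹·Kᵀ·(x' − x̄) = [4]
z = y + H·x̄ = [4] + [-6] = [-2]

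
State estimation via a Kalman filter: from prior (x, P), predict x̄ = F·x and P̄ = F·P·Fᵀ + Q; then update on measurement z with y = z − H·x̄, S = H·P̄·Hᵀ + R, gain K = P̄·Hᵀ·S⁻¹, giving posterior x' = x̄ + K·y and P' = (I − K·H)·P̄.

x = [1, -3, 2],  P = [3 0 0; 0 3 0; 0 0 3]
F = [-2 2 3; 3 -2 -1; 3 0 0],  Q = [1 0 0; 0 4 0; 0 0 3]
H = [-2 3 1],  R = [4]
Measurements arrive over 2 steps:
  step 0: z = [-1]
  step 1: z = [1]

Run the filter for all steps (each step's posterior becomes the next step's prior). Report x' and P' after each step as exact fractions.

step 0: x' = [4215/1358, 2459/1358, -27/194], P' = [13495/1358 5115/1358 1527/194; 5115/1358 3419/1358 135/194; 1527/194 135/194 2733/194]
step 1: x' = [372084/864925, 133497/864925, 1381374/864925], P' = [46662398/864925 16426234/864925 43672578/864925; 16426234/864925 6641022/864925 13546674/864925; 43672578/864925 13546674/864925 47544258/864925]

step 0: x̄ = F·x = [-2, 7, 3]
step 0: P̄ = F·P·Fᵀ + Q = [52 -39 -18; -39 46 27; -18 27 30]
step 0: y = z − H·x̄ = [-29]
step 0: S = H·P̄·Hᵀ + R = [1358]
step 0: K = P̄·Hᵀ·S⁻¹ = [-239/1358; 243/1358; 21/194]
step 0: x' = x̄ + K·y = [4215/1358, 2459/1358, -27/194]
step 0: P' = (I − K·H)·P̄ = [13495/1358 5115/1358 1527/194; 5115/1358 3419/1358 135/194; 1527/194 135/194 2733/194]
step 1: x̄ = F·x = [-4079/1358, 3958/679, 12645/1358]
step 1: P̄ = F·P·Fᵀ + Q = [83345/1358 4565/679 45921/1358; 4565/679 18980/679 29349/679; 45921/1358 29349/679 125529/1358]
step 1: y = z − H·x̄ = [-43193/1358]
step 1: S = H·P̄·Hᵀ + R = [864925/1358]
step 1: K = P̄·Hᵀ·S⁻¹ = [-93379/864925; 154318/864925; 209781/864925]
step 1: x' = x̄ + K·y = [372084/864925, 133497/864925, 1381374/864925]
step 1: P' = (I − K·H)·P̄ = [46662398/864925 16426234/864925 43672578/864925; 16426234/864925 6641022/864925 13546674/864925; 43672578/864925 13546674/864925 47544258/864925]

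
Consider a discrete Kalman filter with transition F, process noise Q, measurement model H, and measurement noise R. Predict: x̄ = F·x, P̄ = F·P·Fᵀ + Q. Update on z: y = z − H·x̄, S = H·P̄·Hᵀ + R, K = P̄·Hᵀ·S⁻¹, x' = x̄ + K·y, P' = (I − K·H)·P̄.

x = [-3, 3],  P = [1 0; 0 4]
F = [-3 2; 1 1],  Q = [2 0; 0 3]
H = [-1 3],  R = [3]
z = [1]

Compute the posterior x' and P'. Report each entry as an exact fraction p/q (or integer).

x̄ = F·x = [15, 0]
P̄ = F·P·Fᵀ + Q = [27 5; 5 8]
y = z − H·x̄ = [16]
S = H·P̄·Hᵀ + R = [72]
K = P̄·Hᵀ·S⁻¹ = [-1/6; 19/72]
x' = x̄ + K·y = [37/3, 38/9]
P' = (I − K·H)·P̄ = [25 49/6; 49/6 215/72]

x' = [37/3, 38/9]
P' = [25 49/6; 49/6 215/72]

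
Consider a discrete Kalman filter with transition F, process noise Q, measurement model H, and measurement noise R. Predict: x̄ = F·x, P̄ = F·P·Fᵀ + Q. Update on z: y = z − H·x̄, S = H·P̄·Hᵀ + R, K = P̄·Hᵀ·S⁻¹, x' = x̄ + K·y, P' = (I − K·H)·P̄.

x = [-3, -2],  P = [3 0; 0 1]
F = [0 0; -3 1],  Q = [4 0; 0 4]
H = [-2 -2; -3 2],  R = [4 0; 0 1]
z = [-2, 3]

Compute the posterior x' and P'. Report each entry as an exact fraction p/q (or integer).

x̄ = F·x = [0, 7]
P̄ = F·P·Fᵀ + Q = [4 0; 0 32]
y = z − H·x̄ = [12, -11]
S = H·P̄·Hᵀ + R = [148 -104; -104 165]
K = P̄·Hᵀ·S⁻¹ = [-642/3401 -652/3401; -976/3401 704/3401]
x' = x̄ + K·y = [-28/179, 229/179]
P' = (I − K·H)·P̄ = [644/3401 640/3401; 640/3401 1312/3401]

x' = [-28/179, 229/179]
P' = [644/3401 640/3401; 640/3401 1312/3401]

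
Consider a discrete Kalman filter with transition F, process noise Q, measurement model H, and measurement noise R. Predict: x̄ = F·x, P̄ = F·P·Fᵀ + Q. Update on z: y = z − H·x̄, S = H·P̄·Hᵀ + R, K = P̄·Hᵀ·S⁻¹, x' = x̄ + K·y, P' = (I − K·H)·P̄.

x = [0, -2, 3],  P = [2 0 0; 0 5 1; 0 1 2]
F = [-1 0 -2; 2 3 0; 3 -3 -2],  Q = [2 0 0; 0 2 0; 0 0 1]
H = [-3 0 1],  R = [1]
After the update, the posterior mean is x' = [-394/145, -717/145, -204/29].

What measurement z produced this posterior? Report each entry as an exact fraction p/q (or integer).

z = [1]

x̄ = F·x = [-6, -6, 0]
P̄ = F·P·Fᵀ + Q = [12 -10 8; -10 55 -39; 8 -39 84]
S = H·P̄·Hᵀ + R = [145]
K = P̄·Hᵀ·S⁻¹ = [-28/145; -9/145; 12/29]
x' − x̄ = [476/145, 153/145, -204/29] = K·y
y = (KᵀK)⁻¹·Kᵀ·(x' − x̄) = [-17]
z = y + H·x̄ = [-17] + [18] = [1]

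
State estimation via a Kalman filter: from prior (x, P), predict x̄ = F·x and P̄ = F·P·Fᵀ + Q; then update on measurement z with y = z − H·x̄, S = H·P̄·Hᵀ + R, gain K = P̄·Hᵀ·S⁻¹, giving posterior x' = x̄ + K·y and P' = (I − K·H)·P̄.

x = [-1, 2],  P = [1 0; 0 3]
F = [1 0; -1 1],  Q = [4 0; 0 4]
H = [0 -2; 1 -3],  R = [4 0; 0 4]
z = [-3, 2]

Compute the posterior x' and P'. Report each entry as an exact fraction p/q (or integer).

x̄ = F·x = [-1, 3]
P̄ = F·P·Fᵀ + Q = [5 -1; -1 8]
y = z − H·x̄ = [3, 12]
S = H·P̄·Hᵀ + R = [36 50; 50 87]
K = P̄·Hᵀ·S⁻¹ = [-113/316 47/158; -71/316 -25/158]
x' = x̄ + K·y = [473/316, 135/316]
P' = (I − K·H)·P̄ = [527/158 113/158; 113/158 71/158]

x' = [473/316, 135/316]
P' = [527/158 113/158; 113/158 71/158]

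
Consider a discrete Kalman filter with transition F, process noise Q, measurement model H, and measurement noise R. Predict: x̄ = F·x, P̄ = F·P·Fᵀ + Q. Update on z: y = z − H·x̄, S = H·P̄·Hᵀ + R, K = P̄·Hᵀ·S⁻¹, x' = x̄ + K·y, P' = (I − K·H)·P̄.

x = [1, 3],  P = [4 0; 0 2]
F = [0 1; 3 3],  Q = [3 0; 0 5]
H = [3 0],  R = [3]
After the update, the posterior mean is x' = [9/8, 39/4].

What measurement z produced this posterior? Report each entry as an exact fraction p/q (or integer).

x̄ = F·x = [3, 12]
P̄ = F·P·Fᵀ + Q = [5 6; 6 59]
S = H·P̄·Hᵀ + R = [48]
K = P̄·Hᵀ·S⁻¹ = [5/16; 3/8]
x' − x̄ = [-15/8, -9/4] = K·y
y = (KᵀK)⁻¹·Kᵀ·(x' − x̄) = [-6]
z = y + H·x̄ = [-6] + [9] = [3]

z = [3]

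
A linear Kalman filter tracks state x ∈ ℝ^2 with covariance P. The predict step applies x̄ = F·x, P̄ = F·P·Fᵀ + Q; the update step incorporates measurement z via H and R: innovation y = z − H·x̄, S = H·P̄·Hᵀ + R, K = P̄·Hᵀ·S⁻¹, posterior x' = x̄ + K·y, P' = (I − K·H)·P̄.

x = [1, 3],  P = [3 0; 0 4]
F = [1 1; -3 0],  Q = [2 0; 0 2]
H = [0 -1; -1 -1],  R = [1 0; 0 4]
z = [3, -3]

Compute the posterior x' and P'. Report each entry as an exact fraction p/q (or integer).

x' = [41/8, -23/8]
P' = [117/40 -27/40; -27/40 37/40]

x̄ = F·x = [4, -3]
P̄ = F·P·Fᵀ + Q = [9 -9; -9 29]
y = z − H·x̄ = [0, -2]
S = H·P̄·Hᵀ + R = [30 20; 20 24]
K = P̄·Hᵀ·S⁻¹ = [27/40 -9/16; -37/40 -1/16]
x' = x̄ + K·y = [41/8, -23/8]
P' = (I − K·H)·P̄ = [117/40 -27/40; -27/40 37/40]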